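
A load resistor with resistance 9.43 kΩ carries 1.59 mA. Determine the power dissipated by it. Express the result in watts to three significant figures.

With I and R stated, P = I²R applies in one step.
P = (0.001590 A)² × 9430 Ω = 0.02384 W

0.0238 W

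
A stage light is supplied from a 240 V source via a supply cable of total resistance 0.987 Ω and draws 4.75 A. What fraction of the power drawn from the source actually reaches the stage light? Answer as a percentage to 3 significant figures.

98.0 %

The supply cable carries the full 4.75 A.
P_line = I² R_line = (4.750)² × 0.987 = 22.27 W
P_source = V I = 240 × 4.750 = 1140 W; P_load = 1118 W
η = P_load / P_source = 1118 / 1140 = 0.9805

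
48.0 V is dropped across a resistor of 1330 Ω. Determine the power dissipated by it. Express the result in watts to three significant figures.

1.73 W

Voltage and resistance are given, so P = V²/R is the one-step route.
P = (48.0 V)² / 1330 Ω = 1.732 W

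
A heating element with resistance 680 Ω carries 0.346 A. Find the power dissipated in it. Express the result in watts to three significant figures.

81.4 W

The current through and the resistance of the element are both given; use P = I²R.
P = (0.3460 A)² × 680 Ω = 81.41 W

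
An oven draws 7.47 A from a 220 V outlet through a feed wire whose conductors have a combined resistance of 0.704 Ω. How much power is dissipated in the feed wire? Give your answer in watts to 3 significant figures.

39.3 W

The feed wire is a series resistance carrying the load current; its dissipation is I²R_line.
The feed wire carries the full 7.47 A.
P_line = I² R_line = (7.470)² × 0.704 = 39.28 W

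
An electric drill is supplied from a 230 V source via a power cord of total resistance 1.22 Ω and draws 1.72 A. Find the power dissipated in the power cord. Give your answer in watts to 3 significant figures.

Line loss is just I²R for the cable — we know both I and R_line directly.
The power cord carries the full 1.72 A.
P_line = I² R_line = (1.720)² × 1.22 = 3.609 W

3.61 W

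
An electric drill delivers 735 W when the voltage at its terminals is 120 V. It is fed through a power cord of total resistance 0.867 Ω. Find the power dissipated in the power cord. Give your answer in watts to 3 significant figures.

32.5 W

The power cord is a series resistance carrying the load current; its dissipation is I²R_line.
I = P / V = 735 / 120 = 6.125 A through the power cord.
P_line = I² R_line = (6.125)² × 0.867 = 32.53 W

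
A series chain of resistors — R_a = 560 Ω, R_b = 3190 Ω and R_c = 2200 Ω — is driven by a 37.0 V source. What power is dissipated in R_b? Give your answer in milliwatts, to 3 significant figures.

In a series string the same current flows through every resistor — find that current, then P = I²R for the one we want.
R_total = 560 + 3190 + 2200 = 5950 Ω
I = V / R_total = 37.0 / 5950 = 0.006218 A
P_R_b = I² × R_b = (0.006218)² × 3190 = 0.1234 W

123 mW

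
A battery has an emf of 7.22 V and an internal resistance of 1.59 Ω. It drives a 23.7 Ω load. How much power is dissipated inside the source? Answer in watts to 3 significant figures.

The internal resistance carries the same current as the load; P_int = I²r.
I = ε / (r + R) = 7.22 / (1.59 + 23.7) = 0.2855 A
P_int = I² r = (0.2855)² × 1.59 = 0.1296 W

0.130 W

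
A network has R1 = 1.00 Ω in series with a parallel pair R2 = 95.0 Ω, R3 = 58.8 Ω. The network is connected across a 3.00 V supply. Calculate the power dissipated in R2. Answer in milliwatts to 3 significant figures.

89.7 mW

Reduce the parallel pair to R_p first; the network is then a simple series string.
R_p = (95.0×58.8)/(95.0+58.8) = 36.32 Ω
R_total = 1.00 + 36.32 = 37.32 Ω
I = V / R_total = 3.00 / 37.32 = 0.08039 A
Voltage across the parallel pair: V_p = I × R_p = 0.08039 × 36.32 = 2.920 V
R2 sees V_p directly, so P = V_p² / R2.
P_R2 = (2.920)² / 95.0 = 0.08973 W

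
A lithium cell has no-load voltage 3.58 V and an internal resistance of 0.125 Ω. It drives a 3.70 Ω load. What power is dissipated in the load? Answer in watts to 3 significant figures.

3.24 W

Find the circuit current first, then P = I²R for the load (series elements share I).
I = ε / (r + R) = 3.58 / (0.125 + 3.70) = 0.9359 A
P_load = I² R = (0.9359)² × 3.70 = 3.241 W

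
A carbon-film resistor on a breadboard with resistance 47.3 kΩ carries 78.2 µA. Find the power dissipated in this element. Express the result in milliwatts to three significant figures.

The current through and the resistance of the element are both given; use P = I²R.
P = (0.00007820 A)² × 47300 Ω = 0.0002893 W

0.289 mW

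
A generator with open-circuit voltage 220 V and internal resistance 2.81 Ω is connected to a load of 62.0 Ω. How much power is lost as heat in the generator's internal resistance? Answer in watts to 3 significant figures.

The internal resistance carries the same current as the load; P_int = I²r.
I = ε / (r + R) = 220 / (2.81 + 62.0) = 3.395 A
P_int = I² r = (3.395)² × 2.81 = 32.38 W

32.4 W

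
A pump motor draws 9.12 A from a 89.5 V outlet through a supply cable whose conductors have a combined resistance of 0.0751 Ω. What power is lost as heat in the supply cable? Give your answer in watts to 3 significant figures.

Only the current and the line resistance are needed for the I²R loss.
The supply cable carries the full 9.12 A.
P_line = I² R_line = (9.120)² × 0.0751 = 6.246 W

6.25 W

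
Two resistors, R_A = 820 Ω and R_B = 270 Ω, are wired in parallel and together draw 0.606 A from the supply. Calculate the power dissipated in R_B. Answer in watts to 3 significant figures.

56.1 W

The branches share the same voltage, but only the total current is given — find V from the equivalent resistance first.
1/R_eq = 1/820 + 1/270 ⇒ R_eq = 203.1 Ω
V = I_total × R_eq = 0.6060 × 203.1 = 123.1 V
P_R_B = V² / R_B = (123.1)² / 270 = 56.12 W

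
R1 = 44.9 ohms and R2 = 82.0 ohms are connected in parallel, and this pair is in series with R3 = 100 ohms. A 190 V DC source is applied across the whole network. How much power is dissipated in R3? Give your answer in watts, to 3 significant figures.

Reduce the parallel combination to a single R_p; the circuit then becomes R_p in series with the remaining resistor.
R_p = (44.9×82.0)/(44.9+82.0) = 29.01 Ω
R_total = R_p + 100 = 29.01 + 100 = 129.0 Ω
I = V / R_total = 190 / 129.0 = 1.473 A
All the supply current flows through R3; use P = I²R3.
P_R3 = (1.473)² × 100 = 216.9 W

217 W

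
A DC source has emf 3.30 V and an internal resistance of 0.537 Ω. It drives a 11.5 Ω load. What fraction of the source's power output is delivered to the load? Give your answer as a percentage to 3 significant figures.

95.5 %

Efficiency is P_load / P_total. With a series r and R sharing the same I, P = I²R for each, so η = R/(R+r).
η = R / (R + r) = 11.5 / (11.5 + 0.537) = 0.9554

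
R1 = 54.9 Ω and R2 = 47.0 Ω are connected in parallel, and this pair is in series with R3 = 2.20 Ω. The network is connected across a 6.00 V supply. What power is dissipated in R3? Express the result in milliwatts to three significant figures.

105 mW

Combine R1 and R2 into their parallel equivalent first, reducing the network to two series resistors.
R_p = (54.9×47.0)/(54.9+47.0) = 25.32 Ω
R_total = R_p + 2.20 = 25.32 + 2.20 = 27.52 Ω
I = V / R_total = 6.00 / 27.52 = 0.2180 A
R3 carries the full series current, so P = I²R.
P_R3 = (0.2180)² × 2.20 = 0.1046 W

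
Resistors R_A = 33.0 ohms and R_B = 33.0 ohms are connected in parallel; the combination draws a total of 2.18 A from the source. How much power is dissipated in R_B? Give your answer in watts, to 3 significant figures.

39.2 W

The branches share the same voltage, but only the total current is given — find V from the equivalent resistance first.
1/R_eq = 1/33.0 + 1/33.0 ⇒ R_eq = 16.50 Ω
V = I_total × R_eq = 2.180 × 16.50 = 35.97 V
P_R_B = V² / R_B = (35.97)² / 33.0 = 39.21 W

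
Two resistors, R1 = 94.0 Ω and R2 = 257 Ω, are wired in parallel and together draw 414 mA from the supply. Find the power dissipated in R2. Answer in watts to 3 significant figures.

The branches share the same voltage, but only the total current is given — find V from the equivalent resistance first.
1/R_eq = 1/94.0 + 1/257 ⇒ R_eq = 68.83 Ω
V = I_total × R_eq = 0.4140 × 68.83 = 28.49 V
P_R2 = V² / R2 = (28.49)² / 257 = 3.159 W

3.16 W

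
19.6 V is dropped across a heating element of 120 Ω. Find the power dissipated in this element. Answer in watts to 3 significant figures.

Voltage and resistance are given, so P = V²/R is the one-step route.
P = (19.6 V)² / 120 Ω = 3.201 W

3.20 W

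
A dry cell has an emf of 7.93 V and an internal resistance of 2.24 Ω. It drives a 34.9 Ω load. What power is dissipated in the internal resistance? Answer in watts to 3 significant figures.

The internal resistance carries the same current as the load; P_int = I²r.
I = ε / (r + R) = 7.93 / (2.24 + 34.9) = 0.2135 A
P_int = I² r = (0.2135)² × 2.24 = 0.1021 W

0.102 W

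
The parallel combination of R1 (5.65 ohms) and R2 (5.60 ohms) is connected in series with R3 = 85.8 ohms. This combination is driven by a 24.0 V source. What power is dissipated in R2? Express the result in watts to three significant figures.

0.104 W

Reduce the parallel combination to a single R_p; the circuit then becomes R_p in series with the remaining resistor.
R_p = (5.65×5.60)/(5.65+5.60) = 2.812 Ω
R_total = R_p + 85.8 = 2.812 + 85.8 = 88.61 Ω
I = V / R_total = 24.0 / 88.61 = 0.2708 A
Voltage across the parallel pair: V_p = I × R_p = 0.2708 × 2.812 = 0.7617 V
R2 has V_p across it, so P = V_p²/R2.
P_R2 = (0.7617)² / 5.60 = 0.1036 W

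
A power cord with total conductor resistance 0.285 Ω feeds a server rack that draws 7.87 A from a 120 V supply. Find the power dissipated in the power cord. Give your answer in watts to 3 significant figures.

Only the current and the line resistance are needed for the I²R loss.
The power cord carries the full 7.87 A.
P_line = I² R_line = (7.870)² × 0.285 = 17.65 W

17.7 W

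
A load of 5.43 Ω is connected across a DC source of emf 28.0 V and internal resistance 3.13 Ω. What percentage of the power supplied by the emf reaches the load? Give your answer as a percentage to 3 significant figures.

63.4 %

Both r and R carry the same current, so the power split is just the resistance split: η = R/(R+r).
η = R / (R + r) = 5.43 / (5.43 + 3.13) = 0.6343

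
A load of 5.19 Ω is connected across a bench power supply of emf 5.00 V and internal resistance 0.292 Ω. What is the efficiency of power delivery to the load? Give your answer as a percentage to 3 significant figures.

94.7 %

η = P_load/(P_load+P_int) = I²R/(I²R+I²r) = R/(R+r) — the I² cancels for series elements.
η = R / (R + r) = 5.19 / (5.19 + 0.292) = 0.9467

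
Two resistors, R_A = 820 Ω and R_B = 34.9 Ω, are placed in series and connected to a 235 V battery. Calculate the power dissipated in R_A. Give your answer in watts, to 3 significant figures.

Series elements share the same current, so find I first, then use P = I²R.
R_total = 820 + 34.9 = 854.9 Ω
I = V / R_total = 235 / 854.9 = 0.2749 A
P_R_A = I² × R_A = (0.2749)² × 820 = 61.96 W

62.0 W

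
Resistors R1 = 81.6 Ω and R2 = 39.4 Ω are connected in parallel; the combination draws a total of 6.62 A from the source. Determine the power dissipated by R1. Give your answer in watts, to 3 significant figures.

We need the common branch voltage; get it from I_total × R_eq, then P = V²/R for the branch.
1/R_eq = 1/81.6 + 1/39.4 ⇒ R_eq = 26.57 Ω
V = I_total × R_eq = 6.620 × 26.57 = 175.9 V
P_R1 = V² / R1 = (175.9)² / 81.6 = 379.2 W

379 W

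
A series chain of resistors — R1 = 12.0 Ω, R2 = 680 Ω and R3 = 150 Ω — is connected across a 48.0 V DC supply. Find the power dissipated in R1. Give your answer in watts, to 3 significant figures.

Every series element carries the same I. Get I from the total resistance, then P = I² × R1.
R_total = 12.0 + 680 + 150 = 842.0 Ω
I = V / R_total = 48.0 / 842.0 = 0.05701 A
P_R1 = I² × R1 = (0.05701)² × 12.0 = 0.03900 W

0.0390 W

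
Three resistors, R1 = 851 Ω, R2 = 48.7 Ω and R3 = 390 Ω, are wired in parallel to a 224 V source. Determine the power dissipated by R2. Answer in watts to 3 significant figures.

Parallel branches share the same voltage; P = V²/R gives the branch power in one step.
P_R2 = V² / R2 = (224)² / 48.7 Ω = 1030 W

1030 W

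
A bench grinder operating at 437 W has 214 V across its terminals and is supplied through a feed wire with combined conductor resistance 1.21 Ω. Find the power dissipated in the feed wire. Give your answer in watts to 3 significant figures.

5.05 W

The feed wire and load are in series, so the same current flows in both; the loss is I²R_line.
I = P / V = 437 / 214 = 2.042 A through the feed wire.
P_line = I² R_line = (2.042)² × 1.21 = 5.046 W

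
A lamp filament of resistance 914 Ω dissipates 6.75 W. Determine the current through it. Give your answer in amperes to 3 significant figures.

0.0859 A

Inverting the appropriate power form: I = √(P / R).
I = √(6.75 / 914) = 0.08594 A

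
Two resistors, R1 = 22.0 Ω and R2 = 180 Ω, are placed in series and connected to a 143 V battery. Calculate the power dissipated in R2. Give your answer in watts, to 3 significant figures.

Every series element carries the same I. Get I from the total resistance, then P = I² × R2.
R_total = 22.0 + 180 = 202.0 Ω
I = V / R_total = 143 / 202.0 = 0.7079 A
P_R2 = I² × R2 = (0.7079)² × 180 = 90.21 W

90.2 W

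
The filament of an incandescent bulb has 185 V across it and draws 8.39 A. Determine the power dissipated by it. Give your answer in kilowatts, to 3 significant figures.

1.55 kW

With V and I both given, power follows immediately from P = V I.
P = 185 V × 8.390 A = 1552 W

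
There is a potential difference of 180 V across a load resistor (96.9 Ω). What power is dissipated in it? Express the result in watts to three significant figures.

Voltage and resistance are given, so P = V²/R is the one-step route.
P = (180 V)² / 96.9 Ω = 334.4 W

334 W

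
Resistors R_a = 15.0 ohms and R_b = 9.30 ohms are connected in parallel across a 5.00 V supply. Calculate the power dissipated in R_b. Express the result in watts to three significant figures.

Each parallel branch sees the full supply voltage, so P = V²/R applies directly to the target branch.
P_R_b = V² / R_b = (5.00)² / 9.30 Ω = 2.688 W

2.69 W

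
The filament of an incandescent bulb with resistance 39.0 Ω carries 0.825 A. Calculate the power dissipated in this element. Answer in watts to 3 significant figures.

The current through and the resistance of the element are both given; use P = I²R.
P = (0.8250 A)² × 39.0 Ω = 26.54 W

26.5 W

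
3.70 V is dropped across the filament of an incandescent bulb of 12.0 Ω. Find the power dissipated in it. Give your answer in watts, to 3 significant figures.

Voltage and resistance are given, so P = V²/R is the one-step route.
P = (3.70 V)² / 12.0 Ω = 1.141 W

1.14 W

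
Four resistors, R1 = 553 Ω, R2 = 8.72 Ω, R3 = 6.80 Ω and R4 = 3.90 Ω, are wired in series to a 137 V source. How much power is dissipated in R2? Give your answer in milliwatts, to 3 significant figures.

In a series string the same current flows through every resistor — find that current, then P = I²R for the one we want.
R_total = 553 + 8.72 + 6.80 + 3.90 = 572.4 Ω
I = V / R_total = 137 / 572.4 = 0.2393 A
P_R2 = I² × R2 = (0.2393)² × 8.72 = 0.4995 W

499 mW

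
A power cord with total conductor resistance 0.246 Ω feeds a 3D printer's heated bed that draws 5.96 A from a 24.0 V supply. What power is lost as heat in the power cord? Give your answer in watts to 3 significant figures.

Line loss is just I²R for the cable — we know both I and R_line directly.
The power cord carries the full 5.96 A.
P_line = I² R_line = (5.960)² × 0.246 = 8.738 W

8.74 W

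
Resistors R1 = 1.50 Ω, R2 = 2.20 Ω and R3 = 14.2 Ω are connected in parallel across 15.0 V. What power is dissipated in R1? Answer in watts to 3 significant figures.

150 W

The supply voltage appears across each parallel branch — just use P = V²/R1.
P_R1 = V² / R1 = (15.0)² / 1.50 Ω = 150.0 W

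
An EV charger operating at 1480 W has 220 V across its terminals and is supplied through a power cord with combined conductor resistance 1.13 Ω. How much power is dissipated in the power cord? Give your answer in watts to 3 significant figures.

The power cord and load are in series, so the same current flows in both; the loss is I²R_line.
I = P / V = 1480 / 220 = 6.727 A through the power cord.
P_line = I² R_line = (6.727)² × 1.13 = 51.14 W

51.1 W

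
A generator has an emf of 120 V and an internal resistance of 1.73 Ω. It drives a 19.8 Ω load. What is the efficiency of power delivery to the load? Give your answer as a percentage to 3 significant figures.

92.0 %

The source delivers εI, of which I²R reaches the load and I²r is lost; since I is common, η = R/(R+r).
η = R / (R + r) = 19.8 / (19.8 + 1.73) = 0.9196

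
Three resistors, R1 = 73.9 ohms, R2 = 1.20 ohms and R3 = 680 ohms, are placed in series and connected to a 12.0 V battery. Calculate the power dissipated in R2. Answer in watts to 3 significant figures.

Since the resistors are in series they all carry the loop current I = V/R_total; the power in any one is I²R.
R_total = 73.9 + 1.20 + 680 = 755.1 Ω
I = V / R_total = 12.0 / 755.1 = 0.01589 A
P_R2 = I² × R2 = (0.01589)² × 1.20 = 0.0003031 W

0.000303 W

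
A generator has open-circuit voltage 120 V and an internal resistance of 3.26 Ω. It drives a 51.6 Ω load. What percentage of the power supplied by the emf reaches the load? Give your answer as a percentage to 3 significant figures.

94.1 %

Both r and R carry the same current, so the power split is just the resistance split: η = R/(R+r).
η = R / (R + r) = 51.6 / (51.6 + 3.26) = 0.9406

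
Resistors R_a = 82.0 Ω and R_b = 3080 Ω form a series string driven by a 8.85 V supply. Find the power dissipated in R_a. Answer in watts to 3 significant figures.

0.000642 W

In a series string the same current flows through every resistor — find that current, then P = I²R for the one we want.
R_total = 82.0 + 3080 = 3162 Ω
I = V / R_total = 8.85 / 3162 = 0.002799 A
P_R_a = I² × R_a = (0.002799)² × 82.0 = 0.0006424 W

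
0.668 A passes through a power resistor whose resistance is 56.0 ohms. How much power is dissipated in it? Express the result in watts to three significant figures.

25.0 W

The current through and the resistance of the element are both given; use P = I²R.
P = (0.6680 A)² × 56.0 Ω = 24.99 W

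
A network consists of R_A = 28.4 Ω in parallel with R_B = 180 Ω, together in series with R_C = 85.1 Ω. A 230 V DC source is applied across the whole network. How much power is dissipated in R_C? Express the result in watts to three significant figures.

Reduce the parallel combination to a single R_p; the circuit then becomes R_p in series with the remaining resistor.
R_p = (28.4×180)/(28.4+180) = 24.53 Ω
R_total = R_p + 85.1 = 24.53 + 85.1 = 109.6 Ω
I = V / R_total = 230 / 109.6 = 2.098 A
All the supply current flows through R_C; use P = I²R_C.
P_R_C = (2.098)² × 85.1 = 374.6 W

375 W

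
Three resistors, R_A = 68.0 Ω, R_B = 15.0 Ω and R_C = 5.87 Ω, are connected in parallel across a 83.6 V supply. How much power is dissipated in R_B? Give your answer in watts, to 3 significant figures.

The supply voltage appears across each parallel branch — just use P = V²/R_B.
P_R_B = V² / R_B = (83.6)² / 15.0 Ω = 465.9 W

466 W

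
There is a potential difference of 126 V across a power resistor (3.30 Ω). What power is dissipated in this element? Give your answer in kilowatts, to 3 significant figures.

With V across and R both known, P = V²/R gives the dissipation directly.
P = (126 V)² / 3.30 Ω = 4811 W

4.81 kW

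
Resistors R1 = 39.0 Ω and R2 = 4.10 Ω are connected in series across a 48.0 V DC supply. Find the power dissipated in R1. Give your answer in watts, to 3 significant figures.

Series elements share the same current, so find I first, then use P = I²R.
R_total = 39.0 + 4.10 = 43.10 Ω
I = V / R_total = 48.0 / 43.10 = 1.114 A
P_R1 = I² × R1 = (1.114)² × 39.0 = 48.37 W

48.4 W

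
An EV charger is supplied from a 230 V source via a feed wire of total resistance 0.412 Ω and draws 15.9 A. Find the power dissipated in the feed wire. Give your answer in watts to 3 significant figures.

104 W

Line loss is just I²R for the cable — we know both I and R_line directly.
The feed wire carries the full 15.9 A.
P_line = I² R_line = (15.90)² × 0.412 = 104.2 W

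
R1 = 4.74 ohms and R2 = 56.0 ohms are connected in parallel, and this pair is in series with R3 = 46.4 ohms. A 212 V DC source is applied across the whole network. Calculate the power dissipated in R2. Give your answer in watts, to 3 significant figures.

Reduce the parallel combination to a single R_p; the circuit then becomes R_p in series with the remaining resistor.
R_p = (4.74×56.0)/(4.74+56.0) = 4.370 Ω
R_total = R_p + 46.4 = 4.370 + 46.4 = 50.77 Ω
I = V / R_total = 212 / 50.77 = 4.176 A
Voltage across the parallel pair: V_p = I × R_p = 4.176 × 4.370 = 18.25 V
R2 sits across V_p; its power is V_p²/R.
P_R2 = (18.25)² / 56.0 = 5.946 W

5.95 W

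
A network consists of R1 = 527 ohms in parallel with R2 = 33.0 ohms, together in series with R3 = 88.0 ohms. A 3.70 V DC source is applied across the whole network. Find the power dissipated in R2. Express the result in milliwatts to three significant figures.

28.2 mW

Reduce the parallel combination to a single R_p; the circuit then becomes R_p in series with the remaining resistor.
R_p = (527×33.0)/(527+33.0) = 31.06 Ω
R_total = R_p + 88.0 = 31.06 + 88.0 = 119.1 Ω
I = V / R_total = 3.70 / 119.1 = 0.03108 A
Voltage across the parallel pair: V_p = I × R_p = 0.03108 × 31.06 = 0.9651 V
R2 has V_p across it, so P = V_p²/R2.
P_R2 = (0.9651)² / 33.0 = 0.02823 W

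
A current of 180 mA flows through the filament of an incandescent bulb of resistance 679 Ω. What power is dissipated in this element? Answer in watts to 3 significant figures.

22.0 W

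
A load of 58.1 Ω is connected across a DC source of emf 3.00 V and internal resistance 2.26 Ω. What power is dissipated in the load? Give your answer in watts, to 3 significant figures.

0.144 W

Find the circuit current first, then P = I²R for the load (series elements share I).
I = ε / (r + R) = 3.00 / (2.26 + 58.1) = 0.04970 A
P_load = I² R = (0.04970)² × 58.1 = 0.1435 W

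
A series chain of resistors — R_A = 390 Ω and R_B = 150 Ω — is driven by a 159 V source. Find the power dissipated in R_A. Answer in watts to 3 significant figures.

33.8 W

Series elements share the same current, so find I first, then use P = I²R.
R_total = 390 + 150 = 540.0 Ω
I = V / R_total = 159 / 540.0 = 0.2944 A
P_R_A = I² × R_A = (0.2944)² × 390 = 33.81 W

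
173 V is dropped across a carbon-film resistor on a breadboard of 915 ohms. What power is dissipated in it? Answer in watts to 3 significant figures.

We know the drop across the element and its resistance — P = V²/R, one step.
P = (173 V)² / 915 Ω = 32.71 W

32.7 W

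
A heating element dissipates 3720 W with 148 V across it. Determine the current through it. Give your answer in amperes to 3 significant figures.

25.1 A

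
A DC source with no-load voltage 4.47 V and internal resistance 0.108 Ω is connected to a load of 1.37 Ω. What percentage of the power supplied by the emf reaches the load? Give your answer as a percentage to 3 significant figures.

92.7 %

The source delivers εI, of which I²R reaches the load and I²r is lost; since I is common, η = R/(R+r).
η = R / (R + r) = 1.37 / (1.37 + 0.108) = 0.9269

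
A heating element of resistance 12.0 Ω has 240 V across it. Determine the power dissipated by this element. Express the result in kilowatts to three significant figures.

4.80 kW

Voltage and resistance are given, so P = V²/R is the one-step route.
P = (240 V)² / 12.0 Ω = 4800 W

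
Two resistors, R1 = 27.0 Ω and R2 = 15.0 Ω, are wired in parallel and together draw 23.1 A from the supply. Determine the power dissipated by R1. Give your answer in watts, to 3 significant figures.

1840 W

Only the total current is stated, so first find the parallel equivalent to get the voltage across the combination.
1/R_eq = 1/27.0 + 1/15.0 ⇒ R_eq = 9.643 Ω
V = I_total × R_eq = 23.10 × 9.643 = 222.8 V
P_R1 = V² / R1 = (222.8)² / 27.0 = 1838 W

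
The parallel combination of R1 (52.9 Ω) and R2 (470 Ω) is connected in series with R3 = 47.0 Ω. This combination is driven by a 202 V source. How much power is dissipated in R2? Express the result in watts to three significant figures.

22.0 W

Combine R1 and R2 into their parallel equivalent first, reducing the network to two series resistors.
R_p = (52.9×470)/(52.9+470) = 47.55 Ω
R_total = R_p + 47.0 = 47.55 + 47.0 = 94.55 Ω
I = V / R_total = 202 / 94.55 = 2.136 A
Voltage across the parallel pair: V_p = I × R_p = 2.136 × 47.55 = 101.6 V
Use P = V²/R for R2 with V = V_p.
P_R2 = (101.6)² / 470 = 21.96 W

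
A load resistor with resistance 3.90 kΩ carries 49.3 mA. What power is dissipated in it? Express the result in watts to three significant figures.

Knowing I and R, the power is just I²R — no need to find V first.
P = (0.04930 A)² × 3900 Ω = 9.479 W

9.48 W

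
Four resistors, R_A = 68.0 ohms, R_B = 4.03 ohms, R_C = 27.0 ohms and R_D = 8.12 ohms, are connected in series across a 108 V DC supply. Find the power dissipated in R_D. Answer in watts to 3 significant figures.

8.25 W

Since the resistors are in series they all carry the loop current I = V/R_total; the power in any one is I²R.
R_total = 68.0 + 4.03 + 27.0 + 8.12 = 107.2 Ω
I = V / R_total = 108 / 107.2 = 1.008 A
P_R_D = I² × R_D = (1.008)² × 8.12 = 8.249 W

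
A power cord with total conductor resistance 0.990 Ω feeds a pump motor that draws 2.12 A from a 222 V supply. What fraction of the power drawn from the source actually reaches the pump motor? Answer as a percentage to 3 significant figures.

The power cord carries the full 2.12 A.
P_line = I² R_line = (2.120)² × 0.990 = 4.449 W
P_source = V I = 222 × 2.120 = 470.6 W; P_load = 466.2 W
η = P_load / P_source = 466.2 / 470.6 = 0.9905

99.1 %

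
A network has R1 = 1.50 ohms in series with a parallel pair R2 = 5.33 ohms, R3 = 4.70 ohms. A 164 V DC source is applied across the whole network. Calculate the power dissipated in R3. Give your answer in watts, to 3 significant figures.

2230 W

Replace R2 and R3 with their parallel equivalent so the circuit becomes R1 in series with R_p.
R_p = (5.33×4.70)/(5.33+4.70) = 2.498 Ω
R_total = 1.50 + 2.498 = 3.998 Ω
I = V / R_total = 164 / 3.998 = 41.02 A
Voltage across the parallel pair: V_p = I × R_p = 41.02 × 2.498 = 102.5 V
R3 sees V_p directly, so P = V_p² / R3.
P_R3 = (102.5)² / 4.70 = 2234 W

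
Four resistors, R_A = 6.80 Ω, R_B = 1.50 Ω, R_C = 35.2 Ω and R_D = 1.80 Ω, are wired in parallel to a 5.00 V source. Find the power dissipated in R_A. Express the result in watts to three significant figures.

3.68 W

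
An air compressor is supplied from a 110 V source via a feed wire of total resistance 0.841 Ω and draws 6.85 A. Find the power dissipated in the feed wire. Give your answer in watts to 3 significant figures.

39.5 W

The feed wire and load are in series, so the same current flows in both; the loss is I²R_line.
The feed wire carries the full 6.85 A.
P_line = I² R_line = (6.850)² × 0.841 = 39.46 W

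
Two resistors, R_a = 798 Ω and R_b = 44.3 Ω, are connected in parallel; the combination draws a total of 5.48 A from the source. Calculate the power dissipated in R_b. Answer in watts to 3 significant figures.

1190 W

The branches share the same voltage, but only the total current is given — find V from the equivalent resistance first.
1/R_eq = 1/798 + 1/44.3 ⇒ R_eq = 41.97 Ω
V = I_total × R_eq = 5.480 × 41.97 = 230.0 V
P_R_b = V² / R_b = (230.0)² / 44.3 = 1194 W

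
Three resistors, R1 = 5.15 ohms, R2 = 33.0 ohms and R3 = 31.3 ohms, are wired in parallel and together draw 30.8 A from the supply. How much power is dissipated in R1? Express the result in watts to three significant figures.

Parallel branches share V, not I — compute V via R_eq, then use V²/R for the target branch.
1/R_eq = 1/5.15 + 1/33.0 + 1/31.3 ⇒ R_eq = 3.900 Ω
V = I_total × R_eq = 30.80 × 3.900 = 120.1 V
P_R1 = V² / R1 = (120.1)² / 5.15 = 2801 W

2800 W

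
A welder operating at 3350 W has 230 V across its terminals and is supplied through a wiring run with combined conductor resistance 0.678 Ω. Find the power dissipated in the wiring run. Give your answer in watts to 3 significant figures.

The wiring run is a series resistance carrying the load current; its dissipation is I²R_line.
I = P / V = 3350 / 230 = 14.57 A through the wiring run.
P_line = I² R_line = (14.57)² × 0.678 = 143.8 W

144 W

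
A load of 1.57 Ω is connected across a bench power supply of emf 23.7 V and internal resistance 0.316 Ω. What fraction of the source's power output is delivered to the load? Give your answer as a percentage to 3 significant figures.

Both r and R carry the same current, so the power split is just the resistance split: η = R/(R+r).
η = R / (R + r) = 1.57 / (1.57 + 0.316) = 0.8324

83.2 %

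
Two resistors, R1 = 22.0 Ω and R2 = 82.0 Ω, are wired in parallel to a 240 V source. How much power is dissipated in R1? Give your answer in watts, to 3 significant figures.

2620 W

Each parallel branch sees the full supply voltage, so P = V²/R applies directly to the target branch.
P_R1 = V² / R1 = (240)² / 22.0 Ω = 2618 W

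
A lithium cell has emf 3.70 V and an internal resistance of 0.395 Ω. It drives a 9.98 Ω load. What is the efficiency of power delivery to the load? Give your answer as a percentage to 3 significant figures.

96.2 %

Both r and R carry the same current, so the power split is just the resistance split: η = R/(R+r).
η = R / (R + r) = 9.98 / (9.98 + 0.395) = 0.9619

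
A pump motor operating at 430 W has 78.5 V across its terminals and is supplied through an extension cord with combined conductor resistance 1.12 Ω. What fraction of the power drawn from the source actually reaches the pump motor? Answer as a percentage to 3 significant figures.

I = P / V = 430 / 78.5 = 5.478 A through the extension cord.
P_line = I² R_line = (5.478)² × 1.12 = 33.61 W
P_source = P_load + P_line = 430.0 + 33.61 = 463.6 W
η = P_load / P_source = 430.0 / 463.6 = 0.9275

92.8 %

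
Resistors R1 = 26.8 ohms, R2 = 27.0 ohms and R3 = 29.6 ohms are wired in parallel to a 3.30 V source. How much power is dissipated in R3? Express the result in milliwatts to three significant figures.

368 mW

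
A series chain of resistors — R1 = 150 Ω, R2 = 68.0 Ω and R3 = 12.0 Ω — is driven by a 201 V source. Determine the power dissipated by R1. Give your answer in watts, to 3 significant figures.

115 W

Since the resistors are in series they all carry the loop current I = V/R_total; the power in any one is I²R.
R_total = 150 + 68.0 + 12.0 = 230.0 Ω
I = V / R_total = 201 / 230.0 = 0.8739 A
P_R1 = I² × R1 = (0.8739)² × 150 = 114.6 W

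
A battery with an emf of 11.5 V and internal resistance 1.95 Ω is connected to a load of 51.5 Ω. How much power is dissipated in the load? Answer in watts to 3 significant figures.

Find the circuit current first, then P = I²R for the load (series elements share I).
I = ε / (r + R) = 11.5 / (1.95 + 51.5) = 0.2152 A
P_load = I² R = (0.2152)² × 51.5 = 2.384 W

2.38 W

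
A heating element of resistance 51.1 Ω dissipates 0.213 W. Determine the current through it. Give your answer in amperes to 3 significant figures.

0.0646 A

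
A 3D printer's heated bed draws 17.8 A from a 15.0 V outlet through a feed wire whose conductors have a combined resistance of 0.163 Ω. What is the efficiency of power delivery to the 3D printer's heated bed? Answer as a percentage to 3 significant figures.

The feed wire carries the full 17.8 A.
P_line = I² R_line = (17.80)² × 0.163 = 51.64 W
P_source = V I = 15.0 × 17.80 = 267.0 W; P_load = 215.4 W
η = P_load / P_source = 215.4 / 267.0 = 0.8066

80.7 %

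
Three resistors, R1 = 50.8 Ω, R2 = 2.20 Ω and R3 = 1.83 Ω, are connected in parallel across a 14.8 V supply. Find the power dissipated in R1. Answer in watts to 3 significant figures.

4.31 W

Parallel branches share the same voltage; P = V²/R gives the branch power in one step.
P_R1 = V² / R1 = (14.8)² / 50.8 Ω = 4.312 W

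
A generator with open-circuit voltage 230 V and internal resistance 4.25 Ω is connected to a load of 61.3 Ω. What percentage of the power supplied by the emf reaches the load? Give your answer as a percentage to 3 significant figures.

93.5 %

The source delivers εI, of which I²R reaches the load and I²r is lost; since I is common, η = R/(R+r).
η = R / (R + r) = 61.3 / (61.3 + 4.25) = 0.9352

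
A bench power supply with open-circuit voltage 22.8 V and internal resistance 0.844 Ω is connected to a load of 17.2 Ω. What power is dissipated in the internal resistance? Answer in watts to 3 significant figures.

Internal loss is I²r, with I set by the total series resistance r+R.
I = ε / (r + R) = 22.8 / (0.844 + 17.2) = 1.264 A
P_int = I² r = (1.264)² × 0.844 = 1.348 W

1.35 W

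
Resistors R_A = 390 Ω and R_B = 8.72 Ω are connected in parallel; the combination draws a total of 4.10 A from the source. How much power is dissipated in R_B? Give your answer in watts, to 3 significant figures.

140 W

The branches share the same voltage, but only the total current is given — find V from the equivalent resistance first.
1/R_eq = 1/390 + 1/8.72 ⇒ R_eq = 8.529 Ω
V = I_total × R_eq = 4.100 × 8.529 = 34.97 V
P_R_B = V² / R_B = (34.97)² / 8.72 = 140.2 W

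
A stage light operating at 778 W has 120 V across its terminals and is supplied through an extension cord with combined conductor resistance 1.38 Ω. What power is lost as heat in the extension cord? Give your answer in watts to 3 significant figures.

The extension cord is a series resistance carrying the load current; its dissipation is I²R_line.
I = P / V = 778 / 120 = 6.483 A through the extension cord.
P_line = I² R_line = (6.483)² × 1.38 = 58.01 W

58.0 W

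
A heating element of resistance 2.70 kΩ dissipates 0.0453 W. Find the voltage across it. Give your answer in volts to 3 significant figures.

Rearranging the power relation for the two known quantities gives V = √(P R).
V = √(0.0453 × 2700) = 11.06 V

11.1 V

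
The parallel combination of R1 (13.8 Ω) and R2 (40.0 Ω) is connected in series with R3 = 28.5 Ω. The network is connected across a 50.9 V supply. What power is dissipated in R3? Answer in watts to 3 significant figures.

49.1 W

First find R_p for the parallel pair, then treat R_p + R3 as a series loop.
R_p = (13.8×40.0)/(13.8+40.0) = 10.26 Ω
R_total = R_p + 28.5 = 10.26 + 28.5 = 38.76 Ω
I = V / R_total = 50.9 / 38.76 = 1.313 A
All the supply current flows through R3; use P = I²R3.
P_R3 = (1.313)² × 28.5 = 49.15 W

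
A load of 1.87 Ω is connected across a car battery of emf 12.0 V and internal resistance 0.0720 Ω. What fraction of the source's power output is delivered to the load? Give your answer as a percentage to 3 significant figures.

96.3 %

Both r and R carry the same current, so the power split is just the resistance split: η = R/(R+r).
η = R / (R + r) = 1.87 / (1.87 + 0.0720) = 0.9629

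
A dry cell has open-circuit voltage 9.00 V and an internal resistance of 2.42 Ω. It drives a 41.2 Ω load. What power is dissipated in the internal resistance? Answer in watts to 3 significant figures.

The internal resistance carries the same current as the load; P_int = I²r.
I = ε / (r + R) = 9.00 / (2.42 + 41.2) = 0.2063 A
P_int = I² r = (0.2063)² × 2.42 = 0.1030 W

0.103 W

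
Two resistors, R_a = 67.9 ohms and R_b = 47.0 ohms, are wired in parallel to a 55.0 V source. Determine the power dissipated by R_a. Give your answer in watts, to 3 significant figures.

44.6 W

Every branch has 55.0 V across it, so for R_a the power is simply V²/R.
P_R_a = V² / R_a = (55.0)² / 67.9 Ω = 44.55 W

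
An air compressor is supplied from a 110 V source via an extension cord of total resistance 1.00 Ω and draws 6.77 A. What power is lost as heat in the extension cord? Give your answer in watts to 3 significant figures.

The extension cord is a series resistance carrying the load current; its dissipation is I²R_line.
The extension cord carries the full 6.77 A.
P_line = I² R_line = (6.770)² × 1.00 = 45.83 W

45.8 W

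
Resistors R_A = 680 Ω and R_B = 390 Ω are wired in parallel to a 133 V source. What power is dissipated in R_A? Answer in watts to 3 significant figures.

26.0 W

Parallel branches share the same voltage; P = V²/R gives the branch power in one step.
P_R_A = V² / R_A = (133)² / 680 Ω = 26.01 W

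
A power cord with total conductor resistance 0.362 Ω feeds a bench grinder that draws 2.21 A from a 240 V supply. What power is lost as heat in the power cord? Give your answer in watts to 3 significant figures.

The power cord and load are in series, so the same current flows in both; the loss is I²R_line.
The power cord carries the full 2.21 A.
P_line = I² R_line = (2.210)² × 0.362 = 1.768 W

1.77 W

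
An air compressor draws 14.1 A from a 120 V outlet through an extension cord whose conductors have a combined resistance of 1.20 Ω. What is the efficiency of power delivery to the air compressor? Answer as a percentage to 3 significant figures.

85.9 %

The extension cord carries the full 14.1 A.
P_line = I² R_line = (14.10)² × 1.20 = 238.6 W
P_source = V I = 120 × 14.10 = 1692 W; P_load = 1453 W
η = P_load / P_source = 1453 / 1692 = 0.8590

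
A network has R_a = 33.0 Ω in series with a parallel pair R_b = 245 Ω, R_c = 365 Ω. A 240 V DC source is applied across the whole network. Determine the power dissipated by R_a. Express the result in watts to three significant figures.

Replace R_b and R_c with their parallel equivalent so the circuit becomes R_a in series with R_p.
R_p = (245×365)/(245+365) = 146.6 Ω
R_total = 33.0 + 146.6 = 179.6 Ω
I = V / R_total = 240 / 179.6 = 1.336 A
All the current flows through R_a; use P = I²R.
P_R_a = (1.336)² × 33.0 = 58.93 W

58.9 W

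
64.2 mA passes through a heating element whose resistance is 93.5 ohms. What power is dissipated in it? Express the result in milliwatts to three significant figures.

385 mW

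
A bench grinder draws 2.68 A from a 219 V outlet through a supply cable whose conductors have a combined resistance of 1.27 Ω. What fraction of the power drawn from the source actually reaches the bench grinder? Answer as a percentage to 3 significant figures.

98.4 %

The supply cable carries the full 2.68 A.
P_line = I² R_line = (2.680)² × 1.27 = 9.122 W
P_source = V I = 219 × 2.680 = 586.9 W; P_load = 577.8 W
η = P_load / P_source = 577.8 / 586.9 = 0.9845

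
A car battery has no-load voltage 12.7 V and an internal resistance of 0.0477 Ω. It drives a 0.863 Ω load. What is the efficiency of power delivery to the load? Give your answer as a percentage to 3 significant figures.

94.8 %

Efficiency is P_load / P_total. With a series r and R sharing the same I, P = I²R for each, so η = R/(R+r).
η = R / (R + r) = 0.863 / (0.863 + 0.0477) = 0.9476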